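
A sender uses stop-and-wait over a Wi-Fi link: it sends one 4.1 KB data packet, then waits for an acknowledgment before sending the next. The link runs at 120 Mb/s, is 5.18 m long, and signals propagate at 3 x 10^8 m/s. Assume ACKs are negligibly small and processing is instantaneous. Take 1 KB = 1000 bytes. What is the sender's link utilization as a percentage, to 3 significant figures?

100 %

t_tx = L/R = 32800/120000000 = 0.000273333 s.
t_prop = 5.18/300000000 = 1.72667e-08 s; RTT = 3.45333e-08 s.
Cycle = t_tx + RTT = 0.000273368 s.
Utilization = t_tx / cycle = 0.000273333/0.000273368 = 100 %.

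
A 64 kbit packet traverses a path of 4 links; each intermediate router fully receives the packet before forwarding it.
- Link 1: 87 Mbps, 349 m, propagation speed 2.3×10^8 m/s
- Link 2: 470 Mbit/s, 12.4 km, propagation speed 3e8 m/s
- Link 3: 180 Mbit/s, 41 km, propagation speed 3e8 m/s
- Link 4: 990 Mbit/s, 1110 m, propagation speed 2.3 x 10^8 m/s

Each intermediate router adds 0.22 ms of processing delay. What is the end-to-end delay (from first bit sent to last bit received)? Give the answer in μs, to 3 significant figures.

L = 64000 bits.
Transmission delays (L/R per hop): 735.632, 136.17, 355.556, 64.6465 μs; sum = 1292 μs.
Propagation delays (d/s per hop): 1.51739, 41.3333, 136.667, 4.82609 μs; sum = 184.343 μs.
Processing at 3 router(s): 3 × 0.22 ms = 660 μs.
End-to-end = 2140 μs.

2140 μs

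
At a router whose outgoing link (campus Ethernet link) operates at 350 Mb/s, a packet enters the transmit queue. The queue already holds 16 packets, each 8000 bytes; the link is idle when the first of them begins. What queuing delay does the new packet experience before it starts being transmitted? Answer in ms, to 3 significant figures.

Each queued packet: L/R = 64000/350000000 = 0.182857 ms.
16 queued → 2.92571 ms.
Queuing delay = 2.93 ms.

2.93 ms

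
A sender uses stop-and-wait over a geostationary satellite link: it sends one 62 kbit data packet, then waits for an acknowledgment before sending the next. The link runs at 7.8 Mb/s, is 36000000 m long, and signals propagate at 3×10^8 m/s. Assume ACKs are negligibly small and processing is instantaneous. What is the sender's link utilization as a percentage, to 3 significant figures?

3.21 %

t_tx = L/R = 62000/7800000 = 0.00794872 s.
t_prop = 36000000/300000000 = 0.12 s; RTT = 0.24 s.
Cycle = t_tx + RTT = 0.247949 s.
Utilization = t_tx / cycle = 0.00794872/0.247949 = 3.21 %.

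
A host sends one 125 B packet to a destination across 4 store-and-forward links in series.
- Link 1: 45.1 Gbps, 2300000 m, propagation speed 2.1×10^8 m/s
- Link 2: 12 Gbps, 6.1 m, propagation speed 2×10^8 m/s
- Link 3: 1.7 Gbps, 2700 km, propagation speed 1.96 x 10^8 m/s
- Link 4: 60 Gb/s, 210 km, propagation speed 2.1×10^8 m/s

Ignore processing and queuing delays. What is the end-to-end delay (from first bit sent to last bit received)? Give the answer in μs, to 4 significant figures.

L = 125 × 8 = 1000 bits.
Transmission delays (L/R per hop): 0.0221729, 0.0833333, 0.588235, 0.0166667 μs; sum = 0.710408 μs.
Propagation delays (d/s per hop): 10952.4, 0.0305, 13775.5, 1000 μs; sum = 25727.9 μs.
End-to-end = 25730 μs.

25730 μs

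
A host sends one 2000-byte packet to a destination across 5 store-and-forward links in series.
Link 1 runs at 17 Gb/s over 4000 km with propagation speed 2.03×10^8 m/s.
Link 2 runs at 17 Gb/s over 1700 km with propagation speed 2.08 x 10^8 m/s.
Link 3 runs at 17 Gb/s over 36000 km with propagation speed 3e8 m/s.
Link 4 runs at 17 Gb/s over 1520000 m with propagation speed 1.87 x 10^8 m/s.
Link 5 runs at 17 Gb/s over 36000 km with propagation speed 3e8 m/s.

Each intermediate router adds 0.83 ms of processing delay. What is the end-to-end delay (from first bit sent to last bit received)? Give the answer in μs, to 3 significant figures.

L = 2000 × 8 = 16000 bits.
Transmission delay per hop = L/R = 16000/17000000000 = 0.941176 μs; 5 hops → 4.70588 μs.
Propagation delays (d/s per hop): 19704.4, 8173.08, 120000, 8128.34, 120000 μs; sum = 276006 μs.
Processing at 4 router(s): 4 × 0.83 ms = 3320 μs.
End-to-end = 279000 μs.

279000 μs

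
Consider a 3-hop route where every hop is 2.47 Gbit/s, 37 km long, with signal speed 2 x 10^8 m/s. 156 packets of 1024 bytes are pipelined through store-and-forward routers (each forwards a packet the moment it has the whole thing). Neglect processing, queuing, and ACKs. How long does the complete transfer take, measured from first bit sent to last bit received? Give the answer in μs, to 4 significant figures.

1079 μs

Per-hop transmission t_tx = L/R = 8192/2470000000 = 3.3166 μs.
Per-hop propagation t_prop = 37000/200000000 = 185 μs.
Pipeline fill: first packet needs 3·t_tx to clear all hops; remaining 155 packets each add one t_tx.
Total = (3+156-1)·t_tx + 3·t_prop = 158·3.3166 + 3·185 = 1079 μs.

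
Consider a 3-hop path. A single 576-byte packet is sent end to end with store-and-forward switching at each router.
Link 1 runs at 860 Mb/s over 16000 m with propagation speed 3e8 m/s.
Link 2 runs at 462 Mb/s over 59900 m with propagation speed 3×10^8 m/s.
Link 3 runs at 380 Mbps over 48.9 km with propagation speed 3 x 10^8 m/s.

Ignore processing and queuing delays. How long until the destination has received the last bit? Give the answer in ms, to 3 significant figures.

0.443 ms

L = 576 × 8 = 4608 bits.
Transmission delays (L/R per hop): 0.00535814, 0.00997403, 0.0121263 ms; sum = 0.0274585 ms.
Propagation delays (d/s per hop): 0.0533333, 0.199667, 0.163 ms; sum = 0.416 ms.
End-to-end = 0.443 ms.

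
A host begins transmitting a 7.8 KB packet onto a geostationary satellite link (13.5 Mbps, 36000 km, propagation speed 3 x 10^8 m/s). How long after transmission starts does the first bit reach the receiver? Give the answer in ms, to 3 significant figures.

First bit experiences only propagation delay: d/s = 36000000/300000000 = 120 ms.

120 ms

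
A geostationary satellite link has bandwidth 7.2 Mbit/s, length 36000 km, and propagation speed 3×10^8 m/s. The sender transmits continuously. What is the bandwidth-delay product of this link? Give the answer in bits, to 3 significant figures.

864000 bits

Propagation delay = 36000000 / 300000000 = 0.12 s.
BDP = R × t_prop = 7200000 × 0.12 = 864000 bits.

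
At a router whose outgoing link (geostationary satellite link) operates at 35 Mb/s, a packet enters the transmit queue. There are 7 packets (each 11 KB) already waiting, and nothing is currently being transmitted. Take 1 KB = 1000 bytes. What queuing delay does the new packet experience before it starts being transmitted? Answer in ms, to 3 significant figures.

17.6 ms

Each queued packet: L/R = 88000/35000000 = 2.51429 ms.
7 queued → 17.6 ms.
Queuing delay = 17.6 ms.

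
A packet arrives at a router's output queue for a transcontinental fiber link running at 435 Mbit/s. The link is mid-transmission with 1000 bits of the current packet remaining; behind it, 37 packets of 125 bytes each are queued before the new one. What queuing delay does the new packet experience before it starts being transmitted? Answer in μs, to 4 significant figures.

87.36 μs

Each queued packet: L/R = 1000/435000000 = 2.29885 μs.
37 queued → 85.0575 μs.
Plus remaining 1000 bits of current packet: 2.29885 μs.
Queuing delay = 87.36 μs.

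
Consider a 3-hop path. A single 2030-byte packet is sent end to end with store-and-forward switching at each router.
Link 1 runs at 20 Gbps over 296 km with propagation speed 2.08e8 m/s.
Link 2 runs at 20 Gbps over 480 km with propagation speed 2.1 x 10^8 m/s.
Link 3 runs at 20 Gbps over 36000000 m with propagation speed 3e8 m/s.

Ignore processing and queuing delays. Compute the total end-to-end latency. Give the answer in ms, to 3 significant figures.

124 ms

L = 2030 × 8 = 16240 bits.
Transmission delay per hop = L/R = 16240/20000000000 = 0.000812 ms; 3 hops → 0.002436 ms.
Propagation delays (d/s per hop): 1.42308, 2.28571, 120 ms; sum = 123.709 ms.
End-to-end = 124 ms.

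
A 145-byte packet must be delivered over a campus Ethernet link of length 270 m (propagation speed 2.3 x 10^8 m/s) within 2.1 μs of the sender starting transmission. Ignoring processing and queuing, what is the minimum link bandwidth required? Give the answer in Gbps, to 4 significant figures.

1.253 Gbps

L = 1160 bits.
Propagation delay = 270 / 2.3e+08 = 1.17391 μs.
Transmission budget = 2.1 − 1.17391 = 0.926087 μs.
R ≥ L / t_tx = 1160 bits / 9.26087e-07 s = 1.253 Gbps.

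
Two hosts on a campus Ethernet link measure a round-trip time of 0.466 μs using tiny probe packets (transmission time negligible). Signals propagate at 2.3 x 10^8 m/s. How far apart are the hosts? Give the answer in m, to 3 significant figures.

53.6 m

One-way propagation = RTT/2 = 0.233 μs.
d = s × t = 2.3e+08 × 2.33e-07 = 53.6 m.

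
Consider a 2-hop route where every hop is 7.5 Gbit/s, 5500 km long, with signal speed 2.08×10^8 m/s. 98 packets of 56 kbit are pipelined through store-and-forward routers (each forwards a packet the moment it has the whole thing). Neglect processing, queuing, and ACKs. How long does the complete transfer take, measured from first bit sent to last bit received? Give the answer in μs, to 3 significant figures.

Per-hop transmission t_tx = L/R = 56000/7500000000 = 7.46667 μs.
Per-hop propagation t_prop = 5500000/208000000 = 26442.3 μs.
Pipeline fill: first packet needs 2·t_tx to clear all hops; remaining 97 packets each add one t_tx.
Total = (2+98-1)·t_tx + 2·t_prop = 99·7.46667 + 2·26442.3 = 53600 μs.

53600 μs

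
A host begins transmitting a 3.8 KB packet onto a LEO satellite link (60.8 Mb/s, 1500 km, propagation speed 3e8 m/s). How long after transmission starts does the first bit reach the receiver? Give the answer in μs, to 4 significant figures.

5000 μs

First bit experiences only propagation delay: d/s = 1500000/300000000 = 5000 μs.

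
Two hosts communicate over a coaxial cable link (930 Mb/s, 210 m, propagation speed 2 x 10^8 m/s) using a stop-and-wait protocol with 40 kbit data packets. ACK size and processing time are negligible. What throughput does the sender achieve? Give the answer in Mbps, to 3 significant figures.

t_tx = L/R = 40000/930000000 = 4.30108e-05 s.
t_prop = 210/200000000 = 1.05e-06 s; RTT = 2.1e-06 s.
Cycle = t_tx + RTT = 4.51108e-05 s.
Throughput = L / cycle = 40000 / 4.51108e-05 = 887 Mbps.

887 Mbps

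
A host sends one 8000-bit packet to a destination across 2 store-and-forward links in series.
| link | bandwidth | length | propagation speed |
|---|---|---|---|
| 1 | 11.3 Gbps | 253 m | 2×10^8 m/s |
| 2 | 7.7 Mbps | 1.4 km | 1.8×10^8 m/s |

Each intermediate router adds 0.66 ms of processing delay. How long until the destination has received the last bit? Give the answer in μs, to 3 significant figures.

Transmission delays (L/R per hop): 0.707965, 1038.96 μs; sum = 1039.67 μs.
Propagation delays (d/s per hop): 1.265, 7.77778 μs; sum = 9.04278 μs.
Processing at 1 router(s): 1 × 0.66 ms = 660 μs.
End-to-end = 1710 μs.

1710 μs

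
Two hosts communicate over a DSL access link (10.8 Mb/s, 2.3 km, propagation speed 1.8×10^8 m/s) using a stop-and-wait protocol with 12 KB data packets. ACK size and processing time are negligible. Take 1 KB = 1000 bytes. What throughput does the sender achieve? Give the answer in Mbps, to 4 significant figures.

t_tx = L/R = 96000/10800000 = 0.00888889 s.
t_prop = 2300/180000000 = 1.27778e-05 s; RTT = 2.55556e-05 s.
Cycle = t_tx + RTT = 0.00891444 s.
Throughput = L / cycle = 96000 / 0.00891444 = 10.77 Mbps.

10.77 Mbps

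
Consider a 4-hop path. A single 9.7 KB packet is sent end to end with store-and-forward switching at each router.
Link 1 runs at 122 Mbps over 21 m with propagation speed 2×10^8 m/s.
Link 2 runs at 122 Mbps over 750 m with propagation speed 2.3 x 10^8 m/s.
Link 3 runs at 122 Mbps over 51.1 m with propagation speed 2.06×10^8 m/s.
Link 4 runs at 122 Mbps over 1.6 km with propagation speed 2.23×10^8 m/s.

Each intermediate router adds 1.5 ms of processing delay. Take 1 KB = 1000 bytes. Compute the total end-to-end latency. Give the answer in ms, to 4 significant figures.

7.055 ms

L = 77600 bits.
Transmission delay per hop = L/R = 77600/122000000 = 0.636066 ms; 4 hops → 2.54426 ms.
Propagation delays (d/s per hop): 0.000105, 0.00326087, 0.000248058, 0.00717489 ms; sum = 0.0107888 ms.
Processing at 3 router(s): 3 × 1.5 ms = 4.5 ms.
End-to-end = 7.055 ms.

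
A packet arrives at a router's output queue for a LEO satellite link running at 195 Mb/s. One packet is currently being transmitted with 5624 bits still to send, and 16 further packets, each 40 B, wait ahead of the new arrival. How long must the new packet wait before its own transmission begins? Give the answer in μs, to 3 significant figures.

55.1 μs

Each queued packet: L/R = 320/195000000 = 1.64103 μs.
16 queued → 26.2564 μs.
Plus remaining 5624 bits of current packet: 28.841 μs.
Queuing delay = 55.1 μs.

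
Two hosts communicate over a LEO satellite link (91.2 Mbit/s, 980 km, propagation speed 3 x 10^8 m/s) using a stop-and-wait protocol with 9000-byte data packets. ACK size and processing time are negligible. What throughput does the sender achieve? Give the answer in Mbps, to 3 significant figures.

9.83 Mbps

t_tx = L/R = 72000/91200000 = 0.000789474 s.
t_prop = 980000/300000000 = 0.00326667 s; RTT = 0.00653333 s.
Cycle = t_tx + RTT = 0.00732281 s.
Throughput = L / cycle = 72000 / 0.00732281 = 9.83 Mbps.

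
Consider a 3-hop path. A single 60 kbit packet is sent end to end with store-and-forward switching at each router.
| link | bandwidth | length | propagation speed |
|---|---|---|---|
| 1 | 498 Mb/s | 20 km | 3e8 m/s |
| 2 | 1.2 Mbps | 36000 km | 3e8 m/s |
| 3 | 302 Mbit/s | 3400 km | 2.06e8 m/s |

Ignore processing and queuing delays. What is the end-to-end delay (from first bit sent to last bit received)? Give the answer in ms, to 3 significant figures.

187 ms

L = 60000 bits.
Transmission delays (L/R per hop): 0.120482, 50, 0.198675 ms; sum = 50.3192 ms.
Propagation delays (d/s per hop): 0.0666667, 120, 16.5049 ms; sum = 136.572 ms.
End-to-end = 187 ms.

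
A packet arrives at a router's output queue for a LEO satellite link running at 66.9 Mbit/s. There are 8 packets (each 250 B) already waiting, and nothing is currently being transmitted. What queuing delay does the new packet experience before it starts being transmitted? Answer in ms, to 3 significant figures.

Each queued packet: L/R = 2000/6.69e+07 = 0.0298954 ms.
8 queued → 0.239163 ms.
Queuing delay = 0.239 ms.

0.239 ms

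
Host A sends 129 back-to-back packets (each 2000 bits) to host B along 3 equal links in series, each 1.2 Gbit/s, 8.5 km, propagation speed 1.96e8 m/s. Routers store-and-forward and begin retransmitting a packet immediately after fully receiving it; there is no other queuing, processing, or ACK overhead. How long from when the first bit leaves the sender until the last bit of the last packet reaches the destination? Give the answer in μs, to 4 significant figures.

Per-hop transmission t_tx = L/R = 2000/1200000000 = 1.66667 μs.
Per-hop propagation t_prop = 8500/196000000 = 43.3673 μs.
Pipeline fill: first packet needs 3·t_tx to clear all hops; remaining 128 packets each add one t_tx.
Total = (3+129-1)·t_tx + 3·t_prop = 131·1.66667 + 3·43.3673 = 348.4 μs.

348.4 μs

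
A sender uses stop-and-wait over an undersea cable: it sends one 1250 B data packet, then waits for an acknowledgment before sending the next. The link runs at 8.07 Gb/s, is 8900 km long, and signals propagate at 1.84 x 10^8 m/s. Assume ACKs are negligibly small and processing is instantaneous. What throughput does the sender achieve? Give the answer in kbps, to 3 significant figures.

103 kbps

t_tx = L/R = 10000/8070000000 = 1.23916e-06 s.
t_prop = 8900000/184000000 = 0.0483696 s; RTT = 0.0967391 s.
Cycle = t_tx + RTT = 0.0967404 s.
Throughput = L / cycle = 10000 / 0.0967404 = 103 kbps.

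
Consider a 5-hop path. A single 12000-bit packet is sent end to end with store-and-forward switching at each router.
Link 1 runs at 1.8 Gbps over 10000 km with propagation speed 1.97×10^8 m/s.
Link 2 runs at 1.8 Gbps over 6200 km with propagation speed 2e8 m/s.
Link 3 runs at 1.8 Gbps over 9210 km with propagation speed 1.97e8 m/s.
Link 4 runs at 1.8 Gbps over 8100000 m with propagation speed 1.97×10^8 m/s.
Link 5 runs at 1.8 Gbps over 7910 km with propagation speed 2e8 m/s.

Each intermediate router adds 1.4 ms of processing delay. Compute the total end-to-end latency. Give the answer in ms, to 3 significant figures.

215 ms

Transmission delay per hop = L/R = 12000/1800000000 = 0.00666667 ms; 5 hops → 0.0333333 ms.
Propagation delays (d/s per hop): 50.7614, 31, 46.7513, 41.1168, 39.55 ms; sum = 209.179 ms.
Processing at 4 router(s): 4 × 1.4 ms = 5.6 ms.
End-to-end = 215 ms.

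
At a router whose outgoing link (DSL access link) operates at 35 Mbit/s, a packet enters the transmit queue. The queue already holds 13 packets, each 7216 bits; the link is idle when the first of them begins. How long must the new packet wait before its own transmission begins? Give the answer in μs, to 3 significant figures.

Each queued packet: L/R = 7216/35000000 = 206.171 μs.
13 queued → 2680.23 μs.
Queuing delay = 2680 μs.

2680 μs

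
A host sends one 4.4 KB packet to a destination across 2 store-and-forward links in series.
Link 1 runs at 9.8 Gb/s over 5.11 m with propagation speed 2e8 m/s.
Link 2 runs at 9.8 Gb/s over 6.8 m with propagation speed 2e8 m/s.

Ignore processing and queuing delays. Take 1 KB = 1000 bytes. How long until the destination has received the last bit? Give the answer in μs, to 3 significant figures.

L = 35200 bits.
Transmission delay per hop = L/R = 35200/9800000000 = 3.59184 μs; 2 hops → 7.18367 μs.
Propagation delays (d/s per hop): 0.02555, 0.034 μs; sum = 0.05955 μs.
End-to-end = 7.24 μs.

7.24 μs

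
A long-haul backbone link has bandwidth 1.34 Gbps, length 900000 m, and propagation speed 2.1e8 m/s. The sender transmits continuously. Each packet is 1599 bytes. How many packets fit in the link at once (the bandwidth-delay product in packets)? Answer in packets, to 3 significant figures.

449 packets

Propagation delay = 900000 / 210000000 = 0.00428571 s.
BDP = R × t_prop = 1340000000 × 0.00428571 = 5742860 bits.
In packets of 12792 bits: 449 packets.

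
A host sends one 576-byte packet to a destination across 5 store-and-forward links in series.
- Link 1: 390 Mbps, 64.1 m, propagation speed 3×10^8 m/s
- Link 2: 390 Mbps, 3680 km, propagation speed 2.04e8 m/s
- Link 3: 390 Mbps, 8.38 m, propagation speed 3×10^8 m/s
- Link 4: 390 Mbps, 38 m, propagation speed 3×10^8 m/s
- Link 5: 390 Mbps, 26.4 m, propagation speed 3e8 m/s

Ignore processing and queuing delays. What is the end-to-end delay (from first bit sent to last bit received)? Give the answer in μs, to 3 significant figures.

L = 576 × 8 = 4608 bits.
Transmission delay per hop = L/R = 4608/390000000 = 11.8154 μs; 5 hops → 59.0769 μs.
Propagation delays (d/s per hop): 0.213667, 18039.2, 0.0279333, 0.126667, 0.088 μs; sum = 18039.7 μs.
End-to-end = 18100 μs.

18100 μs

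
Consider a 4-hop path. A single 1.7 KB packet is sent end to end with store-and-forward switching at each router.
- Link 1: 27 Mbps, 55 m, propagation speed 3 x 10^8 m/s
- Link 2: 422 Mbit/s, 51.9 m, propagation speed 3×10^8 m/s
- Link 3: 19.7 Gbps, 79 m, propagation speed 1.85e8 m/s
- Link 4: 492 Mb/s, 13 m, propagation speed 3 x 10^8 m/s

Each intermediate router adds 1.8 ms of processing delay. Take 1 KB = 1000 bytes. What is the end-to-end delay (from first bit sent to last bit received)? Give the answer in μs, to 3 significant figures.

L = 13600 bits.
Transmission delays (L/R per hop): 503.704, 32.2275, 0.690355, 27.6423 μs; sum = 564.264 μs.
Propagation delays (d/s per hop): 0.183333, 0.173, 0.427027, 0.0433333 μs; sum = 0.826694 μs.
Processing at 3 router(s): 3 × 1.8 ms = 5400 μs.
End-to-end = 5970 μs.

5970 μs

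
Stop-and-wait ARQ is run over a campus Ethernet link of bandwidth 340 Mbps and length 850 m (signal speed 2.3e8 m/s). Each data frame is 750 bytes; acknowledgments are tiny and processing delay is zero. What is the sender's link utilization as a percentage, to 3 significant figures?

t_tx = L/R = 6000/340000000 = 1.76471e-05 s.
t_prop = 850/2.3e+08 = 3.69565e-06 s; RTT = 7.3913e-06 s.
Cycle = t_tx + RTT = 2.50384e-05 s.
Utilization = t_tx / cycle = 1.76471e-05/2.50384e-05 = 70.5 %.

70.5 %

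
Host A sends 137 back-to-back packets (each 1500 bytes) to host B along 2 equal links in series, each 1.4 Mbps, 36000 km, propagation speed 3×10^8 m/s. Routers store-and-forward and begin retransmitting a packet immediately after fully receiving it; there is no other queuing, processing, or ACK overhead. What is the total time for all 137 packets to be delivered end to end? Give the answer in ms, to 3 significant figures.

1420 ms

Per-hop transmission t_tx = L/R = 12000/1400000 = 8.57143 ms.
Per-hop propagation t_prop = 36000000/300000000 = 120 ms.
Pipeline fill: first packet needs 2·t_tx to clear all hops; remaining 136 packets each add one t_tx.
Total = (2+137-1)·t_tx + 2·t_prop = 138·8.57143 + 2·120 = 1420 ms.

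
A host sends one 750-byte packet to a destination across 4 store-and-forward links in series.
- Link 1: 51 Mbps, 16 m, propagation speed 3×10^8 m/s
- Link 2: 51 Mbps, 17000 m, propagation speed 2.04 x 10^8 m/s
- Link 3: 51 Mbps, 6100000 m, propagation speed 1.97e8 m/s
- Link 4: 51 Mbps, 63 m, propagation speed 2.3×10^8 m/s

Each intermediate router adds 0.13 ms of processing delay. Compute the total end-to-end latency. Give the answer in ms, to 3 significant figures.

31.9 ms

L = 750 × 8 = 6000 bits.
Transmission delay per hop = L/R = 6000/51000000 = 0.117647 ms; 4 hops → 0.470588 ms.
Propagation delays (d/s per hop): 5.33333e-05, 0.0833333, 30.9645, 0.000273913 ms; sum = 31.0481 ms.
Processing at 3 router(s): 3 × 0.13 ms = 0.39 ms.
End-to-end = 31.9 ms.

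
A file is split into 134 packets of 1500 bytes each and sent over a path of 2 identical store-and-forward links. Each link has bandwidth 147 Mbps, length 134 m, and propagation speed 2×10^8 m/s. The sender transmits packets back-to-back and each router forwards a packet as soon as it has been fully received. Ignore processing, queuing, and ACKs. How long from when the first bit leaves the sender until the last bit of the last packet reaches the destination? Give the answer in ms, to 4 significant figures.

Per-hop transmission t_tx = L/R = 12000/147000000 = 0.0816327 ms.
Per-hop propagation t_prop = 134/200000000 = 0.00067 ms.
Pipeline fill: first packet needs 2·t_tx to clear all hops; remaining 133 packets each add one t_tx.
Total = (2+134-1)·t_tx + 2·t_prop = 135·0.0816327 + 2·0.00067 = 11.02 ms.

11.02 ms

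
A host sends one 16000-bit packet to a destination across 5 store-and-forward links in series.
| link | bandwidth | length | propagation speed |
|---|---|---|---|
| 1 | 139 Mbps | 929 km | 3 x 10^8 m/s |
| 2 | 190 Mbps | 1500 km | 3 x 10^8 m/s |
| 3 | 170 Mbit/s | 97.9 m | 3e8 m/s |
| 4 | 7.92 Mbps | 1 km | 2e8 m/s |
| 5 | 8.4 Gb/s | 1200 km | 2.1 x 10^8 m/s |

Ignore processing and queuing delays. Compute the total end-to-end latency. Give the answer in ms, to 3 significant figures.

Transmission delays (L/R per hop): 0.115108, 0.0842105, 0.0941176, 2.0202, 0.00190476 ms; sum = 2.31554 ms.
Propagation delays (d/s per hop): 3.09667, 5, 0.000326333, 0.005, 5.71429 ms; sum = 13.8163 ms.
End-to-end = 16.1 ms.

16.1 ms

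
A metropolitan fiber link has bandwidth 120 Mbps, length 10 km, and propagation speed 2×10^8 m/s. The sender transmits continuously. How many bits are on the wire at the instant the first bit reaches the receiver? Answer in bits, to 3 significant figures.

6000 bits

Propagation delay = 10000 / 200000000 = 5e-05 s.
BDP = R × t_prop = 120000000 × 5e-05 = 6000 bits.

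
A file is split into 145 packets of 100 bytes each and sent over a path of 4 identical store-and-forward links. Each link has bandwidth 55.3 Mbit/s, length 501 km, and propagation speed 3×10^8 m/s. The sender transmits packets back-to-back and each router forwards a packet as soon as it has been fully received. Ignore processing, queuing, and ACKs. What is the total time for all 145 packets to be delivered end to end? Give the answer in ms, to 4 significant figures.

Per-hop transmission t_tx = L/R = 800/55300000 = 0.0144665 ms.
Per-hop propagation t_prop = 501000/300000000 = 1.67 ms.
Pipeline fill: first packet needs 4·t_tx to clear all hops; remaining 144 packets each add one t_tx.
Total = (4+145-1)·t_tx + 4·t_prop = 148·0.0144665 + 4·1.67 = 8.821 ms.

8.821 ms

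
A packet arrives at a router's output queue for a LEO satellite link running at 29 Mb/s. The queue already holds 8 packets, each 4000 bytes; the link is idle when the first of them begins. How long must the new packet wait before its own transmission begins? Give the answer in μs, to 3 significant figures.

Each queued packet: L/R = 32000/29000000 = 1103.45 μs.
8 queued → 8827.59 μs.
Queuing delay = 8830 μs.

8830 μs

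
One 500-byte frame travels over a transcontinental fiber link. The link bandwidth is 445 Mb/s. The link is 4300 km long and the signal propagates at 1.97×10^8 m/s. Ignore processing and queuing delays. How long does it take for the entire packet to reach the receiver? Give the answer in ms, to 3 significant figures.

21.8 ms

L = 500 × 8 = 4000 bits.
Transmission delay = L/R = 4000 / 445000000 = 0.00898876 ms.
Propagation delay = d/s = 4300000 m / 197000000 m/s = 21.8274 ms.
Total = 21.8 ms.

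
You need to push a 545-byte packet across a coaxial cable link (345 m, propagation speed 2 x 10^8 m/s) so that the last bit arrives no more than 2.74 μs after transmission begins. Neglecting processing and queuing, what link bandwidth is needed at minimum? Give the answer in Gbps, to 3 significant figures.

L = 4360 bits.
Propagation delay = 345 / 200000000 = 1.725 μs.
Transmission budget = 2.74 − 1.725 = 1.015 μs.
R ≥ L / t_tx = 4360 bits / 1.015e-06 s = 4.30 Gbps.

4.30 Gbps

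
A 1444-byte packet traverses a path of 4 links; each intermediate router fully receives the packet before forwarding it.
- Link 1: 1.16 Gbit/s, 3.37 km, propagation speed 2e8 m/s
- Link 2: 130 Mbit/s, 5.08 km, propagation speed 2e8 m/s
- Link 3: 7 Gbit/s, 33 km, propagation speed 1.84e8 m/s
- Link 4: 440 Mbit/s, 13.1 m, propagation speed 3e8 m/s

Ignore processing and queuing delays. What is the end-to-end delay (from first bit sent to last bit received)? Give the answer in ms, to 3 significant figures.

L = 1444 × 8 = 11552 bits.
Transmission delays (L/R per hop): 0.00995862, 0.0888615, 0.00165029, 0.0262545 ms; sum = 0.126725 ms.
Propagation delays (d/s per hop): 0.01685, 0.0254, 0.179348, 4.36667e-05 ms; sum = 0.221641 ms.
End-to-end = 0.348 ms.

0.348 ms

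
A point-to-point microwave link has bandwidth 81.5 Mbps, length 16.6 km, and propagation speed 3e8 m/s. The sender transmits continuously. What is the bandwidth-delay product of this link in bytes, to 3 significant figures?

564 bytes

Propagation delay = 16600 / 300000000 = 5.53333e-05 s.
BDP = R × t_prop = 81500000 × 5.53333e-05 = 4509.67 bits.
In bytes: 4509.67/8 = 564 bytes.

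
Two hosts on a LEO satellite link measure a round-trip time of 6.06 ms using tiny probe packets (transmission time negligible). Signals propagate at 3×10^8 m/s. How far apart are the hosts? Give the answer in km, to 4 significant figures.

909.0 km

One-way propagation = RTT/2 = 3.03 ms.
d = s × t = 300000000 × 0.00303 = 909.0 km.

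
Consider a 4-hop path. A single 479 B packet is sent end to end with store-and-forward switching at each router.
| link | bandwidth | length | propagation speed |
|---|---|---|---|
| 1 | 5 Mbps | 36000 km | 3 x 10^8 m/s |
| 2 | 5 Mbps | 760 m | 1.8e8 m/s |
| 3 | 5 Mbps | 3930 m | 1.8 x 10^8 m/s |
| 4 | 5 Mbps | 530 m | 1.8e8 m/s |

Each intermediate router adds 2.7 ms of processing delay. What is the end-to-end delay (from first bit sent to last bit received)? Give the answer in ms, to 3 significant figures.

131 ms

L = 479 × 8 = 3832 bits.
Transmission delay per hop = L/R = 3832/5000000 = 0.7664 ms; 4 hops → 3.0656 ms.
Propagation delays (d/s per hop): 120, 0.00422222, 0.0218333, 0.00294444 ms; sum = 120.029 ms.
Processing at 3 router(s): 3 × 2.7 ms = 8.1 ms.
End-to-end = 131 ms.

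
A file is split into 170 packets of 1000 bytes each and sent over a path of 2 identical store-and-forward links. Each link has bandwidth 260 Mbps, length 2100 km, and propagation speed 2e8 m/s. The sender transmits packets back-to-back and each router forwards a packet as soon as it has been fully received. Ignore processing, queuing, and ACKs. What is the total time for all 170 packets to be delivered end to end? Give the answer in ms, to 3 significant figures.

Per-hop transmission t_tx = L/R = 8000/260000000 = 0.0307692 ms.
Per-hop propagation t_prop = 2100000/200000000 = 10.5 ms.
Pipeline fill: first packet needs 2·t_tx to clear all hops; remaining 169 packets each add one t_tx.
Total = (2+170-1)·t_tx + 2·t_prop = 171·0.0307692 + 2·10.5 = 26.3 ms.

26.3 ms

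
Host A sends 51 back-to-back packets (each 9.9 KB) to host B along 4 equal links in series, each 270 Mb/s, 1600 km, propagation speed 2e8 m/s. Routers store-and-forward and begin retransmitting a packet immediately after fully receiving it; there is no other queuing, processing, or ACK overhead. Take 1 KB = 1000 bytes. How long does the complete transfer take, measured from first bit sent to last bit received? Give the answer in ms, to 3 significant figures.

Per-hop transmission t_tx = L/R = 79200/270000000 = 0.293333 ms.
Per-hop propagation t_prop = 1600000/200000000 = 8 ms.
Pipeline fill: first packet needs 4·t_tx to clear all hops; remaining 50 packets each add one t_tx.
Total = (4+51-1)·t_tx + 4·t_prop = 54·0.293333 + 4·8 = 47.8 ms.

47.8 ms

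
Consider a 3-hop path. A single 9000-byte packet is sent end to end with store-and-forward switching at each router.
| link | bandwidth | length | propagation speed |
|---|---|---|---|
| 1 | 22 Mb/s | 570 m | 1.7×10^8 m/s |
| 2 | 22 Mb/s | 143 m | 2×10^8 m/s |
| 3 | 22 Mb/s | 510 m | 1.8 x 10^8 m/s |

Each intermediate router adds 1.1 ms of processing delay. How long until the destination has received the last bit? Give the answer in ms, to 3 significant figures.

12.0 ms

L = 9000 × 8 = 72000 bits.
Transmission delay per hop = L/R = 72000/22000000 = 3.27273 ms; 3 hops → 9.81818 ms.
Propagation delays (d/s per hop): 0.00335294, 0.000715, 0.00283333 ms; sum = 0.00690127 ms.
Processing at 2 router(s): 2 × 1.1 ms = 2.2 ms.
End-to-end = 12.0 ms.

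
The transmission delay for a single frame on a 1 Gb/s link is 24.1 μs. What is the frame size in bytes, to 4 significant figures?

L = R × t_tx = 1000000000 b/s × 2.41e-05 s = 24100 bits.
In bytes: 24100 / 8 = 3013 bytes.

3013 bytes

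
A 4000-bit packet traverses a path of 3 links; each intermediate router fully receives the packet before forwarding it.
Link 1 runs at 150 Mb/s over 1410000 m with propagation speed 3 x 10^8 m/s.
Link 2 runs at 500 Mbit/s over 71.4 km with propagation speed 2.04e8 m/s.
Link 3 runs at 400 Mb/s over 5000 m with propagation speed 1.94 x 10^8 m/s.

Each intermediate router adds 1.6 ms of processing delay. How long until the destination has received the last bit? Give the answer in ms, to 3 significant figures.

Transmission delays (L/R per hop): 0.0266667, 0.008, 0.01 ms; sum = 0.0446667 ms.
Propagation delays (d/s per hop): 4.7, 0.35, 0.0257732 ms; sum = 5.07577 ms.
Processing at 2 router(s): 2 × 1.6 ms = 3.2 ms.
End-to-end = 8.32 ms.

8.32 ms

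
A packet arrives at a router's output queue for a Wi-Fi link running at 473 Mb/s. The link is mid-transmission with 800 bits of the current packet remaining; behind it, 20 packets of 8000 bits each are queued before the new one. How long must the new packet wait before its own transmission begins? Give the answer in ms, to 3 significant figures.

Each queued packet: L/R = 8000/473000000 = 0.0169133 ms.
20 queued → 0.338266 ms.
Plus remaining 800 bits of current packet: 0.00169133 ms.
Queuing delay = 0.340 ms.

0.340 ms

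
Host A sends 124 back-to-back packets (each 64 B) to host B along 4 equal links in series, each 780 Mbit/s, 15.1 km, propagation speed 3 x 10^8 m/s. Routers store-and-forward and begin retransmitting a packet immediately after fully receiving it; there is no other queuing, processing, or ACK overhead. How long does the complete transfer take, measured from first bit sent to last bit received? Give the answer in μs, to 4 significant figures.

Per-hop transmission t_tx = L/R = 512/780000000 = 0.65641 μs.
Per-hop propagation t_prop = 15100/300000000 = 50.3333 μs.
Pipeline fill: first packet needs 4·t_tx to clear all hops; remaining 123 packets each add one t_tx.
Total = (4+124-1)·t_tx + 4·t_prop = 127·0.65641 + 4·50.3333 = 284.7 μs.

284.7 μs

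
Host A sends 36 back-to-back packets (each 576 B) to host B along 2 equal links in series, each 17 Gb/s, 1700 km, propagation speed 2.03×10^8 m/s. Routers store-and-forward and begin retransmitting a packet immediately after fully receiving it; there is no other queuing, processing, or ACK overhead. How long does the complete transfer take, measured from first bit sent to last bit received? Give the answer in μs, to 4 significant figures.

Per-hop transmission t_tx = L/R = 4608/17000000000 = 0.271059 μs.
Per-hop propagation t_prop = 1700000/2.03e+08 = 8374.38 μs.
Pipeline fill: first packet needs 2·t_tx to clear all hops; remaining 35 packets each add one t_tx.
Total = (2+36-1)·t_tx + 2·t_prop = 37·0.271059 + 2·8374.38 = 16760 μs.

16760 μs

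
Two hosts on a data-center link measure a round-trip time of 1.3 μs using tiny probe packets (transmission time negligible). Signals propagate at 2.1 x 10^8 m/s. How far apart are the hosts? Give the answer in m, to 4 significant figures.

One-way propagation = RTT/2 = 0.65 μs.
d = s × t = 210000000 × 6.5e-07 = 136.5 m.

136.5 m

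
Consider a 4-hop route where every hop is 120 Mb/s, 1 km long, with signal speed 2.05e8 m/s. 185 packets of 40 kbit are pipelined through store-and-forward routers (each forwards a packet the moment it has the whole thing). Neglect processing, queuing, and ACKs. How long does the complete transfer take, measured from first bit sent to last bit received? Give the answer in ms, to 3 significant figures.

62.7 ms

Per-hop transmission t_tx = L/R = 40000/120000000 = 0.333333 ms.
Per-hop propagation t_prop = 1000/2.05e+08 = 0.00487805 ms.
Pipeline fill: first packet needs 4·t_tx to clear all hops; remaining 184 packets each add one t_tx.
Total = (4+185-1)·t_tx + 4·t_prop = 188·0.333333 + 4·0.00487805 = 62.7 ms.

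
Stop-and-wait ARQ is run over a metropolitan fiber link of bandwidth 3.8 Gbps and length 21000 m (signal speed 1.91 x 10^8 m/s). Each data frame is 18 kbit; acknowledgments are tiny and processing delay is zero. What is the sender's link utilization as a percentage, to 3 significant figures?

2.11 %

t_tx = L/R = 18000/3800000000 = 4.73684e-06 s.
t_prop = 21000/191000000 = 0.000109948 s; RTT = 0.000219895 s.
Cycle = t_tx + RTT = 0.000224632 s.
Utilization = t_tx / cycle = 4.73684e-06/0.000224632 = 2.11 %.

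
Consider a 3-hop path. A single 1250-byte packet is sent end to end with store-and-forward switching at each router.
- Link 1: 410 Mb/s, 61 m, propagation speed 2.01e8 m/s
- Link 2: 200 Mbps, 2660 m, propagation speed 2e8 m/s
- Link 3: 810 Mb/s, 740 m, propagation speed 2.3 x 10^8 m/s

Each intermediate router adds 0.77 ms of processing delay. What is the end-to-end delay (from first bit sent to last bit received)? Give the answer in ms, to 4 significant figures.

1.644 ms

L = 1250 × 8 = 10000 bits.
Transmission delays (L/R per hop): 0.0243902, 0.05, 0.0123457 ms; sum = 0.0867359 ms.
Propagation delays (d/s per hop): 0.000303483, 0.0133, 0.00321739 ms; sum = 0.0168209 ms.
Processing at 2 router(s): 2 × 0.77 ms = 1.54 ms.
End-to-end = 1.644 ms.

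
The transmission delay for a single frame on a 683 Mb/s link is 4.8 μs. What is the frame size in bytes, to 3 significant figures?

L = R × t_tx = 683000000 b/s × 4.8e-06 s = 3278.4 bits.
In bytes: 3278.4 / 8 = 410 bytes.

410 bytes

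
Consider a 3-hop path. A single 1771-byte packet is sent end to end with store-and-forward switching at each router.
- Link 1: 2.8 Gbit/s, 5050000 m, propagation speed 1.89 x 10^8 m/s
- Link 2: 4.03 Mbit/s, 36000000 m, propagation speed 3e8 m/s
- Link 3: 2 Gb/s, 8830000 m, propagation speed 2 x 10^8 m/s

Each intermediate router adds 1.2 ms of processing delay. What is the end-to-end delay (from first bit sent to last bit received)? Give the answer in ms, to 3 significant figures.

197 ms

L = 1771 × 8 = 14168 bits.
Transmission delays (L/R per hop): 0.00506, 3.51563, 0.007084 ms; sum = 3.52778 ms.
Propagation delays (d/s per hop): 26.7196, 120, 44.15 ms; sum = 190.87 ms.
Processing at 2 router(s): 2 × 1.2 ms = 2.4 ms.
End-to-end = 197 ms.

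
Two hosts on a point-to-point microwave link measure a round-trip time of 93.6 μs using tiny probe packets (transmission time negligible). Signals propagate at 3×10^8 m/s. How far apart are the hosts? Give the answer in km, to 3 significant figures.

One-way propagation = RTT/2 = 46.8 μs.
d = s × t = 300000000 × 4.68e-05 = 14.0 km.

14.0 km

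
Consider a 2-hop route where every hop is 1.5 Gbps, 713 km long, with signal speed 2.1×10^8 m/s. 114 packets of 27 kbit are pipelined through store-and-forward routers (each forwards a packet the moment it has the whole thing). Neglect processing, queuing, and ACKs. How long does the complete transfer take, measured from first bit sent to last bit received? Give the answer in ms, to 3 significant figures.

Per-hop transmission t_tx = L/R = 27000/1500000000 = 0.018 ms.
Per-hop propagation t_prop = 713000/210000000 = 3.39524 ms.
Pipeline fill: first packet needs 2·t_tx to clear all hops; remaining 113 packets each add one t_tx.
Total = (2+114-1)·t_tx + 2·t_prop = 115·0.018 + 2·3.39524 = 8.86 ms.

8.86 ms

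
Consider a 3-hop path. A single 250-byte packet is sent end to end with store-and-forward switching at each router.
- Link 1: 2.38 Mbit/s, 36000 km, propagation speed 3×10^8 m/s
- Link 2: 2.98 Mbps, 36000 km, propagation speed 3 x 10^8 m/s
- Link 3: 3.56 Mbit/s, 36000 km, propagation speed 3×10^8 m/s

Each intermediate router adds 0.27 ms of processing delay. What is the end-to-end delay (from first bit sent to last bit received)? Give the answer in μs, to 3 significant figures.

L = 250 × 8 = 2000 bits.
Transmission delays (L/R per hop): 840.336, 671.141, 561.798 μs; sum = 2073.27 μs.
Propagation delays (d/s per hop): 120000, 120000, 120000 μs; sum = 360000 μs.
Processing at 2 router(s): 2 × 0.27 ms = 540 μs.
End-to-end = 363000 μs.

363000 μs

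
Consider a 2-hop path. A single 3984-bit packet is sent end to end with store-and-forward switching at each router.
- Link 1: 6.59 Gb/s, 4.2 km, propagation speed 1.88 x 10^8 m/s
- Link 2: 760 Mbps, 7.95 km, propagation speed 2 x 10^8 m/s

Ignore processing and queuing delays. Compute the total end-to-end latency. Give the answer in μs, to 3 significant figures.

67.9 μs

Transmission delays (L/R per hop): 0.604552, 5.24211 μs; sum = 5.84666 μs.
Propagation delays (d/s per hop): 22.3404, 39.75 μs; sum = 62.0904 μs.
End-to-end = 67.9 μs.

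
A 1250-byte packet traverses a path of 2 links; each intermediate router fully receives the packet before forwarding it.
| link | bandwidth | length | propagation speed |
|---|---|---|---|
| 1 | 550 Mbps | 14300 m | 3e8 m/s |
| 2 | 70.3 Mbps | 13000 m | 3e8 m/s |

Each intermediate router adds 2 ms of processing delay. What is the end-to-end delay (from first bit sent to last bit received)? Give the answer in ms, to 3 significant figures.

L = 1250 × 8 = 10000 bits.
Transmission delays (L/R per hop): 0.0181818, 0.142248 ms; sum = 0.160429 ms.
Propagation delays (d/s per hop): 0.0476667, 0.0433333 ms; sum = 0.091 ms.
Processing at 1 router(s): 1 × 2 ms = 2 ms.
End-to-end = 2.25 ms.

2.25 ms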